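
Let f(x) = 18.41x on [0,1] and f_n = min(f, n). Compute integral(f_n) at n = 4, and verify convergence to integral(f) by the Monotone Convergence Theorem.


f(x) = 18.41x on [0,1]; f_n(x) = min(18.41x, n). At n = 4:
Step 1: f(x) reaches 4 at x = 4/18.41 = 0.217273
Step 2: integral(f_4) = integral(18.41x, 0, 0.217273) + integral(4, 0.217273, 1)
       = 18.41*0.217273^2/2 + 4*(1 - 0.217273)
       = 0.434546 + 3.130907
       = 3.565454
Step 3: As n -> infinity, f_n increases to f, so by MCT integral(f_n) -> integral(f) = 18.41/2 = 9.205.
Convergence: integral(f_4) = 3.565454 -> 9.205 as n -> infinity


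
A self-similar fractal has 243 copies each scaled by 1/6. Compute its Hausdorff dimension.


For a self-similar set with N copies scaled by 1/r:
dim_H = log(N)/log(r) = log(243)/log(6)
= 5.493061/1.791759
= 3.065736


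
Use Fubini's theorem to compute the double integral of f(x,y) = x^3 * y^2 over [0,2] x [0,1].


By Fubini's theorem, the double integral factors as a product of single integrals:
Step 1: integral_0^2 x^3 dx = [x^4/4] from 0 to 2
     = 2^4/4 = 4
Step 2: integral_0^1 y^2 dy = [y^3/3] from 0 to 1
     = 1^3/3 = 0.333333
Step 3: Double integral = 4 * 0.333333 = 1.333333


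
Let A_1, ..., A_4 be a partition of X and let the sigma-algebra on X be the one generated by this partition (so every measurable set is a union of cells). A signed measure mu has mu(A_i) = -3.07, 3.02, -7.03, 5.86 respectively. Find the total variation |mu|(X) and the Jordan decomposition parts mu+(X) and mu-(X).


Step 1: Every measurable set is a union of atoms (the cells / points), so a Hahn decomposition is
  obtained by grouping atoms by sign: P = union of atoms with mu > 0, N = union of the remaining atoms.
  Atoms in P (indices): 2, 4;  atoms in N (indices): 1, 3
  Positive values: 3.02, 5.86
  Negative values: -3.07, -7.03
Step 2: mu+(X) = mu(P) = sum of positive atom values = 8.88
Step 3: mu-(X) = -mu(N) = sum of |negative atom values| = 10.1
Step 4: |mu|(X) = mu+(X) + mu-(X) = 8.88 + 10.1 = 18.98


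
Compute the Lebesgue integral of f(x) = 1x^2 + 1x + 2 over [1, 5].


The Lebesgue integral of a Riemann-integrable function agrees with the Riemann integral.
Antiderivative F(x) = (1/3)x^3 + (1/2)x^2 + 2x
F(5) = (1/3)*5^3 + (1/2)*5^2 + 2*5
     = (1/3)*125 + (1/2)*25 + 2*5
     = 41.666667 + 12.5 + 10
     = 64.166667
F(1) = 2.833333
Integral = F(5) - F(1) = 64.166667 - 2.833333 = 61.333333


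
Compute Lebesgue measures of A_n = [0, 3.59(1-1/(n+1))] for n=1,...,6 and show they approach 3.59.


By continuity of measure from below: if A_n increases to A, then m(A_n) -> m(A).
Here A = [0, 3.59], so m(A) = 3.59
Step 1: a_1 = 3.59*(1 - 1/2) = 1.795, m(A_1) = 1.795
Step 2: a_2 = 3.59*(1 - 1/3) = 2.3933, m(A_2) = 2.3933
Step 3: a_3 = 3.59*(1 - 1/4) = 2.6925, m(A_3) = 2.6925
Step 4: a_4 = 3.59*(1 - 1/5) = 2.872, m(A_4) = 2.872
Step 5: a_5 = 3.59*(1 - 1/6) = 2.9917, m(A_5) = 2.9917
Step 6: a_6 = 3.59*(1 - 1/7) = 3.0771, m(A_6) = 3.0771
Limit: m(A_n) -> m([0,3.59]) = 3.59


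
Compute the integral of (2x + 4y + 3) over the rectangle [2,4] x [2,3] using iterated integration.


By Fubini, integrate in x first, then y.
Step 1: Fix y, integrate over x in [2,4]:
  integral(2x + 4y + 3, x=2..4)
  = 2*(4^2 - 2^2)/2 + (4y + 3)*(4 - 2)
  = 12 + (4y + 3)*2
  = 12 + 8y + 6
  = 18 + 8y
Step 2: Integrate over y in [2,3]:
  integral(18 + 8y, y=2..3)
  = 18*1 + 8*(3^2 - 2^2)/2
  = 18 + 20
  = 38


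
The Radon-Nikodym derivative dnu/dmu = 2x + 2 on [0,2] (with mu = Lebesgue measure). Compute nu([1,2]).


nu(A) = integral_A (dnu/dmu) dmu = integral_1^2 (2x + 2) dx
Step 1: Antiderivative F(x) = (2/2)x^2 + 2x
Step 2: F(2) = (2/2)*2^2 + 2*2 = 4 + 4 = 8
Step 3: F(1) = (2/2)*1^2 + 2*1 = 1 + 2 = 3
Step 4: nu([1,2]) = F(2) - F(1) = 8 - 3 = 5


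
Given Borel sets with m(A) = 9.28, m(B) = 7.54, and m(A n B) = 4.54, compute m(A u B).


By inclusion-exclusion: m(A u B) = m(A) + m(B) - m(A n B)
= 9.28 + 7.54 - 4.54
= 12.28


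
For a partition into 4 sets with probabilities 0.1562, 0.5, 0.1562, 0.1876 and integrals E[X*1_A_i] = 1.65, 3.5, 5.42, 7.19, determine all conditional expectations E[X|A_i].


For each cell A_i: E[X|A_i] = E[X*1_A_i] / P(A_i)
Step 1: E[X|A_1] = 1.65 / 0.1562 = 10.56338
Step 2: E[X|A_2] = 3.5 / 0.5 = 7
Step 3: E[X|A_3] = 5.42 / 0.1562 = 34.699104
Step 4: E[X|A_4] = 7.19 / 0.1876 = 38.326226
Verification: E[X] = sum E[X*1_A_i] = 1.65 + 3.5 + 5.42 + 7.19 = 17.76


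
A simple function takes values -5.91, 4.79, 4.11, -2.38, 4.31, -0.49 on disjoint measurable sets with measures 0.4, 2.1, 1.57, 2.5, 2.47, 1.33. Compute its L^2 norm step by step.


Step 1: Compute |f_i|^2 for each value:
  |-5.91|^2 = 34.9281
  |4.79|^2 = 22.9441
  |4.11|^2 = 16.8921
  |-2.38|^2 = 5.6644
  |4.31|^2 = 18.5761
  |-0.49|^2 = 0.2401
Step 2: Multiply by measures and sum:
  34.9281 * 0.4 = 13.97124
  22.9441 * 2.1 = 48.18261
  16.8921 * 1.57 = 26.520597
  5.6644 * 2.5 = 14.161
  18.5761 * 2.47 = 45.882967
  0.2401 * 1.33 = 0.319333
Sum = 13.97124 + 48.18261 + 26.520597 + 14.161 + 45.882967 + 0.319333 = 149.037747
Step 3: Take the p-th root:
||f||_2 = (149.037747)^(1/2) = 12.208102


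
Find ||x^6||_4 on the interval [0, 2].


Step 1: ||f||_4 = (integral_0^2 |x^6|^4 dx)^(1/4)
     = (integral_0^2 x^24 dx)^(1/4)
Step 2: integral_0^2 x^24 dx = [x^25/(25)] from 0 to 2 = 2^25/25
     = 33554432/25 = 1.342177e+06
Step 3: ||f||_4 = (1.342177e+06)^(1/4) = 34.037094


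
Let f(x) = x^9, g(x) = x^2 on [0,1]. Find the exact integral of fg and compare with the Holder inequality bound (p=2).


Step 1: Exact integral of f*g = integral(x^11, 0, 1) = 1/12
     = 0.083333
Step 2: Holder bound with p=2, q=2:
  ||f||_p = (integral x^18 dx)^(1/2) = (1/19)^(1/2) = 0.229416
  ||g||_q = (integral x^4 dx)^(1/2) = (1/5)^(1/2) = 0.447214
Step 3: Holder bound = ||f||_p * ||g||_q = 0.229416 * 0.447214 = 0.102598
Verification: 0.083333 <= 0.102598 (Holder holds)


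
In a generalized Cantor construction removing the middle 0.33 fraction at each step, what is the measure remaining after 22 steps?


Step 1: At each step, fraction remaining = 1 - 0.33 = 0.67
Step 2: After 22 steps, measure = (0.67)^22
Result = 1.491577e-04


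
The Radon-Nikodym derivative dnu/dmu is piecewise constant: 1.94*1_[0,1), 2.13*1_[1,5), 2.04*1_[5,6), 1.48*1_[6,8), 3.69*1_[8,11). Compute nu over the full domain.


Integrate each piece of the Radon-Nikodym derivative:
Step 1: integral_0^1 1.94 dx = 1.94*(1-0) = 1.94*1 = 1.94
Step 2: integral_1^5 2.13 dx = 2.13*(5-1) = 2.13*4 = 8.52
Step 3: integral_5^6 2.04 dx = 2.04*(6-5) = 2.04*1 = 2.04
Step 4: integral_6^8 1.48 dx = 1.48*(8-6) = 1.48*2 = 2.96
Step 5: integral_8^11 3.69 dx = 3.69*(11-8) = 3.69*3 = 11.07
Total: 1.94 + 8.52 + 2.04 + 2.96 + 11.07 = 26.53


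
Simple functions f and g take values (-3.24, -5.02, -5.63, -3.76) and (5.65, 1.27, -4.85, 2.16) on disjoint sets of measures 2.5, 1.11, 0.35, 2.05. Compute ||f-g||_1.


Step 1: Compute differences f_i - g_i:
  -3.24 - 5.65 = -8.89
  -5.02 - 1.27 = -6.29
  -5.63 - -4.85 = -0.78
  -3.76 - 2.16 = -5.92
Step 2: Compute |diff|^1 * measure for each set:
  |-8.89|^1 * 2.5 = 8.89 * 2.5 = 22.225
  |-6.29|^1 * 1.11 = 6.29 * 1.11 = 6.9819
  |-0.78|^1 * 0.35 = 0.78 * 0.35 = 0.273
  |-5.92|^1 * 2.05 = 5.92 * 2.05 = 12.136
Step 3: Sum = 41.6159
Step 4: ||f-g||_1 = (41.6159)^(1/1) = 41.6159


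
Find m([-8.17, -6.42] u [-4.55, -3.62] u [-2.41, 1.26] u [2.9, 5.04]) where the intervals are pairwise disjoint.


For pairwise disjoint intervals, m(union) = sum of lengths.
= (-6.42 - -8.17) + (-3.62 - -4.55) + (1.26 - -2.41) + (5.04 - 2.9)
= 1.75 + 0.93 + 3.67 + 2.14
= 8.49


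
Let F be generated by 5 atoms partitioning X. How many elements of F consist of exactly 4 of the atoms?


Each element of F is a union of some subset of the 5 atoms.
Elements that are unions of exactly 4 atoms correspond to 4-element subsets of the 5 atoms.
Count = C(5, 4) = 5! / (4! * 1!) = 5.


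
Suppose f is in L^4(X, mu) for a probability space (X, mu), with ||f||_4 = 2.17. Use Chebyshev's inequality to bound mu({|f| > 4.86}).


Chebyshev/Markov inequality: mu(|f| > eps) <= (||f||_p / eps)^p
Step 1: ||f||_4 / eps = 2.17 / 4.86 = 0.446502
Step 2: Raise to power p = 4:
  (0.446502)^4 = 0.039746
Step 3: Therefore mu(|f| > 4.86) <= 0.039746


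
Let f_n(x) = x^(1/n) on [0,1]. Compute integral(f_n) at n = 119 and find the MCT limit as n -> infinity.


At n = 119: f_119(x) = x^(1/119).
Step 1: integral(x^(1/119), 0, 1) = [x^(1/119+1) / (1/119+1)] from 0 to 1
     = 1 / (1/119 + 1) = 1 / ((119+1)/119) = 119/(119+1)
     = 119/120 = 0.991667
Step 2: As n -> infinity, f_n(x) = x^(1/n) -> 1 for x in (0,1], and f_n is increasing in n.
By MCT, lim_n integral(f_n) = integral(lim_n f_n) = integral(1, 0, 1) = 1.
Step 3: Verify convergence: 119/120 = 0.991667 -> 1


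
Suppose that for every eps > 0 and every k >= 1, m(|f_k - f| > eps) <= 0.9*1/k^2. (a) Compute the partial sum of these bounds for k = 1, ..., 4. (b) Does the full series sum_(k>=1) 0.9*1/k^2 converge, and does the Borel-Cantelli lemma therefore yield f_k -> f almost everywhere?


Step 1: List the terms 0.9*1/k^2 for k = 1 to 4:
  k=1: 0.9
  k=2: 0.225
  k=3: 0.1
  k=4: 0.05625
Step 2: Partial sum = 0.9 + 0.225 + 0.1 + 0.05625
     = 1.28125
Step 3: The full series sum_(k>=1) 0.9*1/k^2 converges (p-series with p = 2 > 1; a constant multiple of a convergent series converges).
Step 4: Fix eps > 0. Since sum_k m(|f_k - f| > eps) < infinity, the Borel-Cantelli lemma gives
        m(limsup_k {|f_k - f| > eps}) = 0, i.e. for a.e. x, |f_k(x) - f(x)| <= eps for all large k.
        Applying this with eps = 1/j for j = 1, 2, ... and intersecting the countably many full-measure sets,
        for a.e. x we get limsup_k |f_k(x) - f(x)| <= 1/j for every j, hence f_k -> f almost everywhere.
Conclusion: series converges; Borel-Cantelli yields f_k -> f a.e.


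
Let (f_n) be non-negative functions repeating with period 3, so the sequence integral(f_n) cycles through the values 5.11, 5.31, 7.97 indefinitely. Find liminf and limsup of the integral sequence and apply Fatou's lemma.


The sequence (integral(f_n)) is periodic with period 3, repeating the values 5.11, 5.31, 7.97 indefinitely.
Step 1: For a periodic sequence, every tail (a_m, a_(m+1), ...) contains all 3 period values infinitely often.
Step 2: Hence inf of every tail = min of the period values = min(5.11, 5.31, 7.97) = 5.11.
        liminf_n integral(f_n) = sup over m of (inf of tail from m) = 5.11.
Step 3: Similarly sup of every tail = max of the period values = 7.97.
        limsup_n integral(f_n) = 7.97.
Step 4: Fatou's lemma: integral(liminf_n f_n) <= liminf_n integral(f_n) = 5.11.
        So the integral of the pointwise liminf is at most 5.11.


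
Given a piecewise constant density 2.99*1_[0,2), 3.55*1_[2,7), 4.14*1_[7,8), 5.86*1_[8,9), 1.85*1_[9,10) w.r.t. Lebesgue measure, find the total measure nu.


Integrate each piece of the Radon-Nikodym derivative:
Step 1: integral_0^2 2.99 dx = 2.99*(2-0) = 2.99*2 = 5.98
Step 2: integral_2^7 3.55 dx = 3.55*(7-2) = 3.55*5 = 17.75
Step 3: integral_7^8 4.14 dx = 4.14*(8-7) = 4.14*1 = 4.14
Step 4: integral_8^9 5.86 dx = 5.86*(9-8) = 5.86*1 = 5.86
Step 5: integral_9^10 1.85 dx = 1.85*(10-9) = 1.85*1 = 1.85
Total: 5.98 + 17.75 + 4.14 + 5.86 + 1.85 = 35.58


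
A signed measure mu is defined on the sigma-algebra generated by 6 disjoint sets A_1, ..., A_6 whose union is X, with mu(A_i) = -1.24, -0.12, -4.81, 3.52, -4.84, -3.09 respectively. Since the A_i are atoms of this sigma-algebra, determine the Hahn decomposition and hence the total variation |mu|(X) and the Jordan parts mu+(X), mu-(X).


Step 1: Every measurable set is a union of atoms (the cells / points), so a Hahn decomposition is
  obtained by grouping atoms by sign: P = union of atoms with mu > 0, N = union of the remaining atoms.
  Atoms in P (indices): 4;  atoms in N (indices): 1, 2, 3, 5, 6
  Positive values: 3.52
  Negative values: -1.24, -0.12, -4.81, -4.84, -3.09
Step 2: mu+(X) = mu(P) = sum of positive atom values = 3.52
Step 3: mu-(X) = -mu(N) = sum of |negative atom values| = 14.1
Step 4: |mu|(X) = mu+(X) + mu-(X) = 3.52 + 14.1 = 17.62


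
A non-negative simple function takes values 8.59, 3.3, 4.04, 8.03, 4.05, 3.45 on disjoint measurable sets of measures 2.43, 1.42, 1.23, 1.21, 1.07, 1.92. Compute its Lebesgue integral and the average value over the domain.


Step 1: Integral = sum(value_i * measure_i)
= 8.59*2.43 + 3.3*1.42 + 4.04*1.23 + 8.03*1.21 + 4.05*1.07 + 3.45*1.92
= 20.8737 + 4.686 + 4.9692 + 9.7163 + 4.3335 + 6.624
= 51.2027
Step 2: Total measure of domain = 2.43 + 1.42 + 1.23 + 1.21 + 1.07 + 1.92 = 9.28
Step 3: Average value = 51.2027 / 9.28 = 5.517532


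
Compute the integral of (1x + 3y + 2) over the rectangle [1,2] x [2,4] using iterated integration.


By Fubini, integrate in x first, then y.
Step 1: Fix y, integrate over x in [1,2]:
  integral(1x + 3y + 2, x=1..2)
  = 1*(2^2 - 1^2)/2 + (3y + 2)*(2 - 1)
  = 1.5 + (3y + 2)*1
  = 1.5 + 3y + 2
  = 3.5 + 3y
Step 2: Integrate over y in [2,4]:
  integral(3.5 + 3y, y=2..4)
  = 3.5*2 + 3*(4^2 - 2^2)/2
  = 7 + 18
  = 25


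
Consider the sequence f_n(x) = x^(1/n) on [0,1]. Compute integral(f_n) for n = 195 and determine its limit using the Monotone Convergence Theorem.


At n = 195: f_195(x) = x^(1/195).
Step 1: integral(x^(1/195), 0, 1) = [x^(1/195+1) / (1/195+1)] from 0 to 1
     = 1 / (1/195 + 1) = 1 / ((195+1)/195) = 195/(195+1)
     = 195/196 = 0.994898
Step 2: As n -> infinity, f_n(x) = x^(1/n) -> 1 for x in (0,1], and f_n is increasing in n.
By MCT, lim_n integral(f_n) = integral(lim_n f_n) = integral(1, 0, 1) = 1.
Step 3: Verify convergence: 195/196 = 0.994898 -> 1


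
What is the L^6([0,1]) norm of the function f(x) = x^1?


Step 1: ||f||_6 = (integral_0^1 |x^1|^6 dx)^(1/6)
     = (integral_0^1 x^6 dx)^(1/6)
Step 2: integral_0^1 x^6 dx = [x^7/(7)] from 0 to 1 = 1^7/7
     = 1/7 = 0.142857
Step 3: ||f||_6 = (0.142857)^(1/6) = 0.72302


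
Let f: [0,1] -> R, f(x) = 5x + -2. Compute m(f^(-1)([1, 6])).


f^(-1)([1, 6]) = {x : 1 <= 5x + -2 <= 6}
Solving: (1 - -2)/5 <= x <= (6 - -2)/5
= [0.6, 1.6]
Intersecting with [0,1]: [0.6, 1]
Measure = 1 - 0.6 = 0.4


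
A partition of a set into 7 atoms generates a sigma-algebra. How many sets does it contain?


Each element of the sigma-algebra is a union of some subset of the 7 atoms.
The number of such subsets is 2^7 = 128.


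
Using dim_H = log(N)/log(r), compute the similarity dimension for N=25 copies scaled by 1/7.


For a self-similar set with N copies scaled by 1/r:
dim_H = log(N)/log(r) = log(25)/log(7)
= 3.218876/1.94591
= 1.654175


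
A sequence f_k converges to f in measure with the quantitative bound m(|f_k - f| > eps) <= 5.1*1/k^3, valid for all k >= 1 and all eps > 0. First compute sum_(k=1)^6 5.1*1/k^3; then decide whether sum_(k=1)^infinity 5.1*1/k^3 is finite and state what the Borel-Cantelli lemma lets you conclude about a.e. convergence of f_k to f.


Step 1: List the terms 5.1*1/k^3 for k = 1 to 6:
  k=1: 5.1
  k=2: 0.6375
  k=3: 0.188889
  k=4: 0.079687
  k=5: 0.0408
  k=6: 0.023611
Step 2: Partial sum = 5.1 + 0.6375 + 0.188889 + 0.079687 + 0.0408 + 0.023611
     = 6.070487
Step 3: The full series sum_(k>=1) 5.1*1/k^3 converges (p-series with p = 3 > 1; a constant multiple of a convergent series converges).
Step 4: Fix eps > 0. Since sum_k m(|f_k - f| > eps) < infinity, the Borel-Cantelli lemma gives
        m(limsup_k {|f_k - f| > eps}) = 0, i.e. for a.e. x, |f_k(x) - f(x)| <= eps for all large k.
        Applying this with eps = 1/j for j = 1, 2, ... and intersecting the countably many full-measure sets,
        for a.e. x we get limsup_k |f_k(x) - f(x)| <= 1/j for every j, hence f_k -> f almost everywhere.
Conclusion: series converges; Borel-Cantelli yields f_k -> f a.e.


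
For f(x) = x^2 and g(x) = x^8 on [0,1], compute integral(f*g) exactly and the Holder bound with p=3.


Step 1: Exact integral of f*g = integral(x^10, 0, 1) = 1/11
     = 0.090909
Step 2: Holder bound with p=3, q=1.5:
  ||f||_p = (integral x^6 dx)^(1/3) = (1/7)^(1/3) = 0.522758
  ||g||_q = (integral x^12 dx)^(1/1.5) = (1/13)^(1/1.5) = 0.180872
Step 3: Holder bound = ||f||_p * ||g||_q = 0.522758 * 0.180872 = 0.094552
Verification: 0.090909 <= 0.094552 (Holder holds)


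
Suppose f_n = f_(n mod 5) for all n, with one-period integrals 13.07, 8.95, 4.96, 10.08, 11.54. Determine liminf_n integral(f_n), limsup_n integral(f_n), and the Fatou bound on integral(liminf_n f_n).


The sequence (integral(f_n)) is periodic with period 5, repeating the values 13.07, 8.95, 4.96, 10.08, 11.54 indefinitely.
Step 1: For a periodic sequence, every tail (a_m, a_(m+1), ...) contains all 5 period values infinitely often.
Step 2: Hence inf of every tail = min of the period values = min(13.07, 8.95, 4.96, 10.08, 11.54) = 4.96.
        liminf_n integral(f_n) = sup over m of (inf of tail from m) = 4.96.
Step 3: Similarly sup of every tail = max of the period values = 13.07.
        limsup_n integral(f_n) = 13.07.
Step 4: Fatou's lemma: integral(liminf_n f_n) <= liminf_n integral(f_n) = 4.96.
        So the integral of the pointwise liminf is at most 4.96.


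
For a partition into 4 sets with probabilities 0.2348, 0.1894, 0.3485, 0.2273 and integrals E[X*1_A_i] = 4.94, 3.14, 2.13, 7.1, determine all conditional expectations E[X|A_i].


For each cell A_i: E[X|A_i] = E[X*1_A_i] / P(A_i)
Step 1: E[X|A_1] = 4.94 / 0.2348 = 21.039182
Step 2: E[X|A_2] = 3.14 / 0.1894 = 16.578669
Step 3: E[X|A_3] = 2.13 / 0.3485 = 6.111908
Step 4: E[X|A_4] = 7.1 / 0.2273 = 31.236252
Verification: E[X] = sum E[X*1_A_i] = 4.94 + 3.14 + 2.13 + 7.1 = 17.31


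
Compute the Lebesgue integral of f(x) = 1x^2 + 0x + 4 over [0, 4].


The Lebesgue integral of a Riemann-integrable function agrees with the Riemann integral.
Antiderivative F(x) = (1/3)x^3 + (0/2)x^2 + 4x
F(4) = (1/3)*4^3 + (0/2)*4^2 + 4*4
     = (1/3)*64 + (0/2)*16 + 4*4
     = 21.333333 + 0.0 + 16
     = 37.333333
F(0) = 0.0
Integral = F(4) - F(0) = 37.333333 - 0.0 = 37.333333


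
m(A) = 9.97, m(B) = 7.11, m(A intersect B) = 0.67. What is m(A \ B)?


m(A \ B) = m(A) - m(A n B)
= 9.97 - 0.67
= 9.3


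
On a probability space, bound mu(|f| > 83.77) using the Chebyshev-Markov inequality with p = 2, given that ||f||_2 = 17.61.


Chebyshev/Markov inequality: mu(|f| > eps) <= (||f||_p / eps)^p
Step 1: ||f||_2 / eps = 17.61 / 83.77 = 0.210218
Step 2: Raise to power p = 2:
  (0.210218)^2 = 0.044192
Step 3: Therefore mu(|f| > 83.77) <= 0.044192


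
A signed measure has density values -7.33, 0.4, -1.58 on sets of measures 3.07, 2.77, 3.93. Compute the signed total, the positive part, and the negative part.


Step 1: Compute signed measure on each set:
  Set 1: -7.33 * 3.07 = -22.5031
  Set 2: 0.4 * 2.77 = 1.108
  Set 3: -1.58 * 3.93 = -6.2094
Step 2: Total signed measure = (-22.5031) + (1.108) + (-6.2094)
     = -27.6045
Step 3: Positive part mu+(X) = sum of positive contributions = 1.108
Step 4: Negative part mu-(X) = |sum of negative contributions| = 28.7125


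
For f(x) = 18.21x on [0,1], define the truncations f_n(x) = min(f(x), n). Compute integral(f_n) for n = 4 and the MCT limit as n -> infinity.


f(x) = 18.21x on [0,1]; f_n(x) = min(18.21x, n). At n = 4:
Step 1: f(x) reaches 4 at x = 4/18.21 = 0.21966
Step 2: integral(f_4) = integral(18.21x, 0, 0.21966) + integral(4, 0.21966, 1)
       = 18.21*0.21966^2/2 + 4*(1 - 0.21966)
       = 0.439319 + 3.121362
       = 3.560681
Step 3: As n -> infinity, f_n increases to f, so by MCT integral(f_n) -> integral(f) = 18.21/2 = 9.105.
Convergence: integral(f_4) = 3.560681 -> 9.105 as n -> infinity


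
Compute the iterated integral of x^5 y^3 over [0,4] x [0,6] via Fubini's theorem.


By Fubini's theorem, the double integral factors as a product of single integrals:
Step 1: integral_0^4 x^5 dx = [x^6/6] from 0 to 4
     = 4^6/6 = 682.666667
Step 2: integral_0^6 y^3 dy = [y^4/4] from 0 to 6
     = 6^4/4 = 324
Step 3: Double integral = 682.666667 * 324 = 221184


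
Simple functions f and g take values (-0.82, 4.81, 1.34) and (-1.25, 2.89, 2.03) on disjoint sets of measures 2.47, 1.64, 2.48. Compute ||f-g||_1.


Step 1: Compute differences f_i - g_i:
  -0.82 - -1.25 = 0.43
  4.81 - 2.89 = 1.92
  1.34 - 2.03 = -0.69
Step 2: Compute |diff|^1 * measure for each set:
  |0.43|^1 * 2.47 = 0.43 * 2.47 = 1.0621
  |1.92|^1 * 1.64 = 1.92 * 1.64 = 3.1488
  |-0.69|^1 * 2.48 = 0.69 * 2.48 = 1.7112
Step 3: Sum = 5.9221
Step 4: ||f-g||_1 = (5.9221)^(1/1) = 5.9221


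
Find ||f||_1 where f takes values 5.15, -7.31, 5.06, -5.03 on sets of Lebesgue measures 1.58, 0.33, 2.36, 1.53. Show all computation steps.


Step 1: Compute |f_i|^1 for each value:
  |5.15|^1 = 5.15
  |-7.31|^1 = 7.31
  |5.06|^1 = 5.06
  |-5.03|^1 = 5.03
Step 2: Multiply by measures and sum:
  5.15 * 1.58 = 8.137
  7.31 * 0.33 = 2.4123
  5.06 * 2.36 = 11.9416
  5.03 * 1.53 = 7.6959
Sum = 8.137 + 2.4123 + 11.9416 + 7.6959 = 30.1868
Step 3: Take the p-th root:
||f||_1 = (30.1868)^(1/1) = 30.1868


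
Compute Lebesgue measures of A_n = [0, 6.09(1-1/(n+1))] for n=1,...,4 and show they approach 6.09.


By continuity of measure from below: if A_n increases to A, then m(A_n) -> m(A).
Here A = [0, 6.09], so m(A) = 6.09
Step 1: a_1 = 6.09*(1 - 1/2) = 3.045, m(A_1) = 3.045
Step 2: a_2 = 6.09*(1 - 1/3) = 4.06, m(A_2) = 4.06
Step 3: a_3 = 6.09*(1 - 1/4) = 4.5675, m(A_3) = 4.5675
Step 4: a_4 = 6.09*(1 - 1/5) = 4.872, m(A_4) = 4.872
Limit: m(A_n) -> m([0,6.09]) = 6.09


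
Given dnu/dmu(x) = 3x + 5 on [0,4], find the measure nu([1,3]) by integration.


nu(A) = integral_A (dnu/dmu) dmu = integral_1^3 (3x + 5) dx
Step 1: Antiderivative F(x) = (3/2)x^2 + 5x
Step 2: F(3) = (3/2)*3^2 + 5*3 = 13.5 + 15 = 28.5
Step 3: F(1) = (3/2)*1^2 + 5*1 = 1.5 + 5 = 6.5
Step 4: nu([1,3]) = F(3) - F(1) = 28.5 - 6.5 = 22


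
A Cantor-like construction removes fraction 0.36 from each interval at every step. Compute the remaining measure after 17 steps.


Step 1: At each step, fraction remaining = 1 - 0.36 = 0.64
Step 2: After 17 steps, measure = (0.64)^17
Result = 5.070602e-04


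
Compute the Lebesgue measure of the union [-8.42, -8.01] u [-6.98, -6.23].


For pairwise disjoint intervals, m(union) = sum of lengths.
= (-8.01 - -8.42) + (-6.23 - -6.98)
= 0.41 + 0.75
= 1.16


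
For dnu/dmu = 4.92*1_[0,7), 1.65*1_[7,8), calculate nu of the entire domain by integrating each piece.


Integrate each piece of the Radon-Nikodym derivative:
Step 1: integral_0^7 4.92 dx = 4.92*(7-0) = 4.92*7 = 34.44
Step 2: integral_7^8 1.65 dx = 1.65*(8-7) = 1.65*1 = 1.65
Total: 34.44 + 1.65 = 36.09


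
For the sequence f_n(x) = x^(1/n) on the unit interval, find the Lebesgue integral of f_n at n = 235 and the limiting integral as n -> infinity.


At n = 235: f_235(x) = x^(1/235).
Step 1: integral(x^(1/235), 0, 1) = [x^(1/235+1) / (1/235+1)] from 0 to 1
     = 1 / (1/235 + 1) = 1 / ((235+1)/235) = 235/(235+1)
     = 235/236 = 0.995763
Step 2: As n -> infinity, f_n(x) = x^(1/n) -> 1 for x in (0,1], and f_n is increasing in n.
By MCT, lim_n integral(f_n) = integral(lim_n f_n) = integral(1, 0, 1) = 1.
Step 3: Verify convergence: 235/236 = 0.995763 -> 1


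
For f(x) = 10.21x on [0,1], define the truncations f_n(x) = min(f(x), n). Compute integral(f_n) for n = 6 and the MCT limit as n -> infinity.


f(x) = 10.21x on [0,1]; f_n(x) = min(10.21x, n). At n = 6:
Step 1: f(x) reaches 6 at x = 6/10.21 = 0.587659
Step 2: integral(f_6) = integral(10.21x, 0, 0.587659) + integral(6, 0.587659, 1)
       = 10.21*0.587659^2/2 + 6*(1 - 0.587659)
       = 1.762977 + 2.474045
       = 4.237023
Step 3: As n -> infinity, f_n increases to f, so by MCT integral(f_n) -> integral(f) = 10.21/2 = 5.105.
Convergence: integral(f_6) = 4.237023 -> 5.105 as n -> infinity


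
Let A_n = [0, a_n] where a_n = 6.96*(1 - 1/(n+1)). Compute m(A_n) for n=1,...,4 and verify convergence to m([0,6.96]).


By continuity of measure from below: if A_n increases to A, then m(A_n) -> m(A).
Here A = [0, 6.96], so m(A) = 6.96
Step 1: a_1 = 6.96*(1 - 1/2) = 3.48, m(A_1) = 3.48
Step 2: a_2 = 6.96*(1 - 1/3) = 4.64, m(A_2) = 4.64
Step 3: a_3 = 6.96*(1 - 1/4) = 5.22, m(A_3) = 5.22
Step 4: a_4 = 6.96*(1 - 1/5) = 5.568, m(A_4) = 5.568
Limit: m(A_n) -> m([0,6.96]) = 6.96


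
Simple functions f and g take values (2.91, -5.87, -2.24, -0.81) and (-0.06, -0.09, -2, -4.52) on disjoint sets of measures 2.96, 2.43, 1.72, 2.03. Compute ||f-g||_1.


Step 1: Compute differences f_i - g_i:
  2.91 - -0.06 = 2.97
  -5.87 - -0.09 = -5.78
  -2.24 - -2 = -0.24
  -0.81 - -4.52 = 3.71
Step 2: Compute |diff|^1 * measure for each set:
  |2.97|^1 * 2.96 = 2.97 * 2.96 = 8.7912
  |-5.78|^1 * 2.43 = 5.78 * 2.43 = 14.0454
  |-0.24|^1 * 1.72 = 0.24 * 1.72 = 0.4128
  |3.71|^1 * 2.03 = 3.71 * 2.03 = 7.5313
Step 3: Sum = 30.7807
Step 4: ||f-g||_1 = (30.7807)^(1/1) = 30.7807


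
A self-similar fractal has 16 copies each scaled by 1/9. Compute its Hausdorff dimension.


For a self-similar set with N copies scaled by 1/r:
dim_H = log(N)/log(r) = log(16)/log(9)
= 2.772589/2.197225
= 1.26186


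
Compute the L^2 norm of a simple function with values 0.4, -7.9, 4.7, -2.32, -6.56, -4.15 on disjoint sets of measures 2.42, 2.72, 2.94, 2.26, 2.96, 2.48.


Step 1: Compute |f_i|^2 for each value:
  |0.4|^2 = 0.16
  |-7.9|^2 = 62.41
  |4.7|^2 = 22.09
  |-2.32|^2 = 5.3824
  |-6.56|^2 = 43.0336
  |-4.15|^2 = 17.2225
Step 2: Multiply by measures and sum:
  0.16 * 2.42 = 0.3872
  62.41 * 2.72 = 169.7552
  22.09 * 2.94 = 64.9446
  5.3824 * 2.26 = 12.164224
  43.0336 * 2.96 = 127.379456
  17.2225 * 2.48 = 42.7118
Sum = 0.3872 + 169.7552 + 64.9446 + 12.164224 + 127.379456 + 42.7118 = 417.34248
Step 3: Take the p-th root:
||f||_2 = (417.34248)^(1/2) = 20.428962


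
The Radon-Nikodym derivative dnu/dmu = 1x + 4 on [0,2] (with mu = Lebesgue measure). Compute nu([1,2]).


nu(A) = integral_A (dnu/dmu) dmu = integral_1^2 (1x + 4) dx
Step 1: Antiderivative F(x) = (1/2)x^2 + 4x
Step 2: F(2) = (1/2)*2^2 + 4*2 = 2 + 8 = 10
Step 3: F(1) = (1/2)*1^2 + 4*1 = 0.5 + 4 = 4.5
Step 4: nu([1,2]) = F(2) - F(1) = 10 - 4.5 = 5.5


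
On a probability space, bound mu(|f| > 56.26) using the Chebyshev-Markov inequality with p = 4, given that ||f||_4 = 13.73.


Chebyshev/Markov inequality: mu(|f| > eps) <= (||f||_p / eps)^p
Step 1: ||f||_4 / eps = 13.73 / 56.26 = 0.244046
Step 2: Raise to power p = 4:
  (0.244046)^4 = 0.003547
Step 3: Therefore mu(|f| > 56.26) <= 0.003547


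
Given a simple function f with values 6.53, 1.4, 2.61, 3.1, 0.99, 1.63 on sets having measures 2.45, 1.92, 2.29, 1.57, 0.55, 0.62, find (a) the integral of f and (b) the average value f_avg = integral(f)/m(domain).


Step 1: Integral = sum(value_i * measure_i)
= 6.53*2.45 + 1.4*1.92 + 2.61*2.29 + 3.1*1.57 + 0.99*0.55 + 1.63*0.62
= 15.9985 + 2.688 + 5.9769 + 4.867 + 0.5445 + 1.0106
= 31.0855
Step 2: Total measure of domain = 2.45 + 1.92 + 2.29 + 1.57 + 0.55 + 0.62 = 9.4
Step 3: Average value = 31.0855 / 9.4 = 3.306968


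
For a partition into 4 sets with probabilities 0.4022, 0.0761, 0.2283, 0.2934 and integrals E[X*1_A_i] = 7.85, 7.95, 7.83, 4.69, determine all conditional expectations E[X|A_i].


For each cell A_i: E[X|A_i] = E[X*1_A_i] / P(A_i)
Step 1: E[X|A_1] = 7.85 / 0.4022 = 19.517653
Step 2: E[X|A_2] = 7.95 / 0.0761 = 104.467806
Step 3: E[X|A_3] = 7.83 / 0.2283 = 34.296978
Step 4: E[X|A_4] = 4.69 / 0.2934 = 15.985003
Verification: E[X] = sum E[X*1_A_i] = 7.85 + 7.95 + 7.83 + 4.69 = 28.32


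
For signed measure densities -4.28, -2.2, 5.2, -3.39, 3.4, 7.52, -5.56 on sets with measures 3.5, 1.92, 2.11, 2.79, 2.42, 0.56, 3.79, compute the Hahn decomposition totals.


Step 1: Compute signed measure on each set:
  Set 1: -4.28 * 3.5 = -14.98
  Set 2: -2.2 * 1.92 = -4.224
  Set 3: 5.2 * 2.11 = 10.972
  Set 4: -3.39 * 2.79 = -9.4581
  Set 5: 3.4 * 2.42 = 8.228
  Set 6: 7.52 * 0.56 = 4.2112
  Set 7: -5.56 * 3.79 = -21.0724
Step 2: Total signed measure = (-14.98) + (-4.224) + (10.972) + (-9.4581) + (8.228) + (4.2112) + (-21.0724)
     = -26.3233
Step 3: Positive part mu+(X) = sum of positive contributions = 23.4112
Step 4: Negative part mu-(X) = |sum of negative contributions| = 49.7345


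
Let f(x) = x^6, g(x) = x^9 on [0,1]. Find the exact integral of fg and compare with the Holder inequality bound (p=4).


Step 1: Exact integral of f*g = integral(x^15, 0, 1) = 1/16
     = 0.0625
Step 2: Holder bound with p=4, q=1.333333:
  ||f||_p = (integral x^24 dx)^(1/4) = (1/25)^(1/4) = 0.447214
  ||g||_q = (integral x^12 dx)^(1/1.333333) = (1/13)^(1/1.333333) = 0.146064
Step 3: Holder bound = ||f||_p * ||g||_q = 0.447214 * 0.146064 = 0.065322
Verification: 0.0625 <= 0.065322 (Holder holds)


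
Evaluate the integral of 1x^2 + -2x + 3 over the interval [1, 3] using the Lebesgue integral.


The Lebesgue integral of a Riemann-integrable function agrees with the Riemann integral.
Antiderivative F(x) = (1/3)x^3 + (-2/2)x^2 + 3x
F(3) = (1/3)*3^3 + (-2/2)*3^2 + 3*3
     = (1/3)*27 + (-2/2)*9 + 3*3
     = 9 + -9 + 9
     = 9
F(1) = 2.333333
Integral = F(3) - F(1) = 9 - 2.333333 = 6.666667


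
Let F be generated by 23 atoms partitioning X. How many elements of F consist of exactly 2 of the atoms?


Each element of F is a union of some subset of the 23 atoms.
Elements that are unions of exactly 2 atoms correspond to 2-element subsets of the 23 atoms.
Count = C(23, 2) = 23! / (2! * 21!) = 253.


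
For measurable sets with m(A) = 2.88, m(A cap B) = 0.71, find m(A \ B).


m(A \ B) = m(A) - m(A n B)
= 2.88 - 0.71
= 2.17


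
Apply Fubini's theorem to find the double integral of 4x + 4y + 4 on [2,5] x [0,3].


By Fubini, integrate in x first, then y.
Step 1: Fix y, integrate over x in [2,5]:
  integral(4x + 4y + 4, x=2..5)
  = 4*(5^2 - 2^2)/2 + (4y + 4)*(5 - 2)
  = 42 + (4y + 4)*3
  = 42 + 12y + 12
  = 54 + 12y
Step 2: Integrate over y in [0,3]:
  integral(54 + 12y, y=0..3)
  = 54*3 + 12*(3^2 - 0^2)/2
  = 162 + 54
  = 216


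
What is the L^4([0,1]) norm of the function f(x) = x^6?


Step 1: ||f||_4 = (integral_0^1 |x^6|^4 dx)^(1/4)
     = (integral_0^1 x^24 dx)^(1/4)
Step 2: integral_0^1 x^24 dx = [x^25/(25)] from 0 to 1 = 1^25/25
     = 1/25 = 0.04
Step 3: ||f||_4 = (0.04)^(1/4) = 0.447214


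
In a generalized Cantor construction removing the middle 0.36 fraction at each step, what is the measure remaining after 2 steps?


Step 1: At each step, fraction remaining = 1 - 0.36 = 0.64
Step 2: After 2 steps, measure = (0.64)^2
Step 3: Computing the power step by step:
  After step 1: 0.64
  After step 2: 0.4096
Result = 0.4096


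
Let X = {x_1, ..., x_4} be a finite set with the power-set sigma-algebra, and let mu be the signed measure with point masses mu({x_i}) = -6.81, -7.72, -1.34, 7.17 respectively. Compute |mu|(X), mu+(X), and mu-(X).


Step 1: Every measurable set is a union of atoms (the cells / points), so a Hahn decomposition is
  obtained by grouping atoms by sign: P = union of atoms with mu > 0, N = union of the remaining atoms.
  Atoms in P (indices): 4;  atoms in N (indices): 1, 2, 3
  Positive values: 7.17
  Negative values: -6.81, -7.72, -1.34
Step 2: mu+(X) = mu(P) = sum of positive atom values = 7.17
Step 3: mu-(X) = -mu(N) = sum of |negative atom values| = 15.87
Step 4: |mu|(X) = mu+(X) + mu-(X) = 7.17 + 15.87 = 23.04


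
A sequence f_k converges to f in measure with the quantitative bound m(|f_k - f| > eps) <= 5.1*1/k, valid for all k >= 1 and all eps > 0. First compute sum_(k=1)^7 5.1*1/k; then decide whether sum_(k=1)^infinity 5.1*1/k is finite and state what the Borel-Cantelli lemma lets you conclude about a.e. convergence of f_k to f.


Step 1: List the terms 5.1*1/k for k = 1 to 7:
  k=1: 5.1
  k=2: 2.55
  k=3: 1.7
  k=4: 1.275
  k=5: 1.02
  k=6: 0.85
  k=7: 0.728571
Step 2: Partial sum = 5.1 + 2.55 + 1.7 + 1.275 + 1.02 + 0.85 + 0.728571
     = 13.223571
Step 3: The full series sum_(k>=1) 5.1*1/k diverges (harmonic series, p = 1; a nonzero constant multiple of a divergent series diverges).
Step 4: The (first) Borel-Cantelli lemma requires a summable sequence of measures, so it does not apply here;
        from this bound alone no conclusion about a.e. convergence can be drawn (convergence in measure still
        gives an a.e.-convergent subsequence, but not a.e. convergence of the whole sequence).
Conclusion: series diverges; Borel-Cantelli is inconclusive about a.e. convergence of f_k.


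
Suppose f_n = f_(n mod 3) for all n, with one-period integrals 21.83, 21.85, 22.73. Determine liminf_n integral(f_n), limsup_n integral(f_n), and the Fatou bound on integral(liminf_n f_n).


The sequence (integral(f_n)) is periodic with period 3, repeating the values 21.83, 21.85, 22.73 indefinitely.
Step 1: For a periodic sequence, every tail (a_m, a_(m+1), ...) contains all 3 period values infinitely often.
Step 2: Hence inf of every tail = min of the period values = min(21.83, 21.85, 22.73) = 21.83.
        liminf_n integral(f_n) = sup over m of (inf of tail from m) = 21.83.
Step 3: Similarly sup of every tail = max of the period values = 22.73.
        limsup_n integral(f_n) = 22.73.
Step 4: Fatou's lemma: integral(liminf_n f_n) <= liminf_n integral(f_n) = 21.83.
        So the integral of the pointwise liminf is at most 21.83.


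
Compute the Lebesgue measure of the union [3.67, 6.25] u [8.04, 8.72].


For pairwise disjoint intervals, m(union) = sum of lengths.
= (6.25 - 3.67) + (8.72 - 8.04)
= 2.58 + 0.68
= 3.26


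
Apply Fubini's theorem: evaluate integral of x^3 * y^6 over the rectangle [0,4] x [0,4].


By Fubini's theorem, the double integral factors as a product of single integrals:
Step 1: integral_0^4 x^3 dx = [x^4/4] from 0 to 4
     = 4^4/4 = 64
Step 2: integral_0^4 y^6 dy = [y^7/7] from 0 to 4
     = 4^7/7 = 2340.571429
Step 3: Double integral = 64 * 2340.571429 = 149796.571429


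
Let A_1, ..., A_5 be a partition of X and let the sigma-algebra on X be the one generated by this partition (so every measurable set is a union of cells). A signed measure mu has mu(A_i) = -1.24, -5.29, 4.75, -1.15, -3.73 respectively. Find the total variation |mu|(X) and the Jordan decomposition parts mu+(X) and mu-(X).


Step 1: Every measurable set is a union of atoms (the cells / points), so a Hahn decomposition is
  obtained by grouping atoms by sign: P = union of atoms with mu > 0, N = union of the remaining atoms.
  Atoms in P (indices): 3;  atoms in N (indices): 1, 2, 4, 5
  Positive values: 4.75
  Negative values: -1.24, -5.29, -1.15, -3.73
Step 2: mu+(X) = mu(P) = sum of positive atom values = 4.75
Step 3: mu-(X) = -mu(N) = sum of |negative atom values| = 11.41
Step 4: |mu|(X) = mu+(X) + mu-(X) = 4.75 + 11.41 = 16.16


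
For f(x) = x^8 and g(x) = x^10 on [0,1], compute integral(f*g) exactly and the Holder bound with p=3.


Step 1: Exact integral of f*g = integral(x^18, 0, 1) = 1/19
     = 0.052632
Step 2: Holder bound with p=3, q=1.5:
  ||f||_p = (integral x^24 dx)^(1/3) = (1/25)^(1/3) = 0.341995
  ||g||_q = (integral x^15 dx)^(1/1.5) = (1/16)^(1/1.5) = 0.15749
Step 3: Holder bound = ||f||_p * ||g||_q = 0.341995 * 0.15749 = 0.053861
Verification: 0.052632 <= 0.053861 (Holder holds)


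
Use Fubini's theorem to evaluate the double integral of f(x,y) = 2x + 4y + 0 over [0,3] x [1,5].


By Fubini, integrate in x first, then y.
Step 1: Fix y, integrate over x in [0,3]:
  integral(2x + 4y + 0, x=0..3)
  = 2*(3^2 - 0^2)/2 + (4y + 0)*(3 - 0)
  = 9 + (4y + 0)*3
  = 9 + 12y + 0
  = 9 + 12y
Step 2: Integrate over y in [1,5]:
  integral(9 + 12y, y=1..5)
  = 9*4 + 12*(5^2 - 1^2)/2
  = 36 + 144
  = 180


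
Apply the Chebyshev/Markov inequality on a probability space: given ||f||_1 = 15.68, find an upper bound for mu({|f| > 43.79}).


Chebyshev/Markov inequality: mu(|f| > eps) <= (||f||_p / eps)^p
Step 1: ||f||_1 / eps = 15.68 / 43.79 = 0.358073
Step 2: Raise to power p = 1:
  (0.358073)^1 = 0.358073
Step 3: Therefore mu(|f| > 43.79) <= 0.358073


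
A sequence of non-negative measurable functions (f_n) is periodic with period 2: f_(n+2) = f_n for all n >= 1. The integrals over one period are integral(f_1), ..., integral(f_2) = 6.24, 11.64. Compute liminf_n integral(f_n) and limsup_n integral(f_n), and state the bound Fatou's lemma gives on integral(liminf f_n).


The sequence (integral(f_n)) is periodic with period 2, repeating the values 6.24, 11.64 indefinitely.
Step 1: For a periodic sequence, every tail (a_m, a_(m+1), ...) contains all 2 period values infinitely often.
Step 2: Hence inf of every tail = min of the period values = min(6.24, 11.64) = 6.24.
        liminf_n integral(f_n) = sup over m of (inf of tail from m) = 6.24.
Step 3: Similarly sup of every tail = max of the period values = 11.64.
        limsup_n integral(f_n) = 11.64.
Step 4: Fatou's lemma: integral(liminf_n f_n) <= liminf_n integral(f_n) = 6.24.
        So the integral of the pointwise liminf is at most 6.24.


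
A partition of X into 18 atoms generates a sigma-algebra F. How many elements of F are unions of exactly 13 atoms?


Each element of F is a union of some subset of the 18 atoms.
Elements that are unions of exactly 13 atoms correspond to 13-element subsets of the 18 atoms.
Count = C(18, 13) = 18! / (13! * 5!) = 8568.


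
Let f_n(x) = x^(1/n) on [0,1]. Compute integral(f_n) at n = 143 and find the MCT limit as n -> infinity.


At n = 143: f_143(x) = x^(1/143).
Step 1: integral(x^(1/143), 0, 1) = [x^(1/143+1) / (1/143+1)] from 0 to 1
     = 1 / (1/143 + 1) = 1 / ((143+1)/143) = 143/(143+1)
     = 143/144 = 0.993056
Step 2: As n -> infinity, f_n(x) = x^(1/n) -> 1 for x in (0,1], and f_n is increasing in n.
By MCT, lim_n integral(f_n) = integral(lim_n f_n) = integral(1, 0, 1) = 1.
Step 3: Verify convergence: 143/144 = 0.993056 -> 1


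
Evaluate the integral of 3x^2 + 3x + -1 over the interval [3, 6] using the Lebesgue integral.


The Lebesgue integral of a Riemann-integrable function agrees with the Riemann integral.
Antiderivative F(x) = (3/3)x^3 + (3/2)x^2 + -1x
F(6) = (3/3)*6^3 + (3/2)*6^2 + -1*6
     = (3/3)*216 + (3/2)*36 + -1*6
     = 216 + 54 + -6
     = 264
F(3) = 37.5
Integral = F(6) - F(3) = 264 - 37.5 = 226.5


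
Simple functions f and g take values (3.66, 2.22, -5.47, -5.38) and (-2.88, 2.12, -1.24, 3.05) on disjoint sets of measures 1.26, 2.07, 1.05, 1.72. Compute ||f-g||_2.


Step 1: Compute differences f_i - g_i:
  3.66 - -2.88 = 6.54
  2.22 - 2.12 = 0.1
  -5.47 - -1.24 = -4.23
  -5.38 - 3.05 = -8.43
Step 2: Compute |diff|^2 * measure for each set:
  |6.54|^2 * 1.26 = 42.7716 * 1.26 = 53.892216
  |0.1|^2 * 2.07 = 0.01 * 2.07 = 0.0207
  |-4.23|^2 * 1.05 = 17.8929 * 1.05 = 18.787545
  |-8.43|^2 * 1.72 = 71.0649 * 1.72 = 122.231628
Step 3: Sum = 194.932089
Step 4: ||f-g||_2 = (194.932089)^(1/2) = 13.961808


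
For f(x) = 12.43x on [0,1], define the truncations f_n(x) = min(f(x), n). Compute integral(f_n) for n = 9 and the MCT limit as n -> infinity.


f(x) = 12.43x on [0,1]; f_n(x) = min(12.43x, n). At n = 9:
Step 1: f(x) reaches 9 at x = 9/12.43 = 0.724055
Step 2: integral(f_9) = integral(12.43x, 0, 0.724055) + integral(9, 0.724055, 1)
       = 12.43*0.724055^2/2 + 9*(1 - 0.724055)
       = 3.258246 + 2.483508
       = 5.741754
Step 3: As n -> infinity, f_n increases to f, so by MCT integral(f_n) -> integral(f) = 12.43/2 = 6.215.
Convergence: integral(f_9) = 5.741754 -> 6.215 as n -> infinity


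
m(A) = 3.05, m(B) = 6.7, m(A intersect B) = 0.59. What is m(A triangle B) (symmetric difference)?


m(A Delta B) = m(A) + m(B) - 2*m(A n B)
= 3.05 + 6.7 - 2*0.59
= 3.05 + 6.7 - 1.18
= 8.57


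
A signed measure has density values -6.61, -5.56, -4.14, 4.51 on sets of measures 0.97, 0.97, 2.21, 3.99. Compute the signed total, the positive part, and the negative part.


Step 1: Compute signed measure on each set:
  Set 1: -6.61 * 0.97 = -6.4117
  Set 2: -5.56 * 0.97 = -5.3932
  Set 3: -4.14 * 2.21 = -9.1494
  Set 4: 4.51 * 3.99 = 17.9949
Step 2: Total signed measure = (-6.4117) + (-5.3932) + (-9.1494) + (17.9949)
     = -2.9594
Step 3: Positive part mu+(X) = sum of positive contributions = 17.9949
Step 4: Negative part mu-(X) = |sum of negative contributions| = 20.9543
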